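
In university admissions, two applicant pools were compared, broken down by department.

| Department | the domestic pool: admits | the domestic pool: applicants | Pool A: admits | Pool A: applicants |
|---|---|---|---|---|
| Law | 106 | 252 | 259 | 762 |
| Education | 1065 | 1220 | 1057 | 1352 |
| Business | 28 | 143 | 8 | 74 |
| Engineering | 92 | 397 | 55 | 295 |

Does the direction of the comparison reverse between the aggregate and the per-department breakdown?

No

Law: the domestic pool 106/252 = 42.1%, Pool A 259/762 = 34.0% → the domestic pool
Education: the domestic pool 1065/1220 = 87.3%, Pool A 1057/1352 = 78.2% → the domestic pool
Business: the domestic pool 28/143 = 19.6%, Pool A 8/74 = 10.8% → the domestic pool
Engineering: the domestic pool 92/397 = 23.2%, Pool A 55/295 = 18.6% → the domestic pool
Overall: the domestic pool 1291/2012 = 64.2%, Pool A 1379/2483 = 55.5% → the domestic pool
The domestic pool wins overall and in every department group — no reversal.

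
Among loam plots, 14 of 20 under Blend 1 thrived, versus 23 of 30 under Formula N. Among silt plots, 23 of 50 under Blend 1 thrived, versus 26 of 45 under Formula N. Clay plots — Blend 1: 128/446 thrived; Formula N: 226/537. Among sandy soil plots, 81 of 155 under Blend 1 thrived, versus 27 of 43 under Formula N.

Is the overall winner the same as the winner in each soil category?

Loam: Blend 1 14/20 = 70.0%, Formula N 23/30 = 76.7% → Formula N
Silt: Blend 1 23/50 = 46.0%, Formula N 26/45 = 57.8% → Formula N
Clay: Blend 1 128/446 = 28.7%, Formula N 226/537 = 42.1% → Formula N
Sandy soil: Blend 1 81/155 = 52.3%, Formula N 27/43 = 62.8% → Formula N
Overall: Blend 1 246/671 = 36.7%, Formula N 302/655 = 46.1% → Formula N
Formula N wins overall and in every soil group — no reversal.

Yes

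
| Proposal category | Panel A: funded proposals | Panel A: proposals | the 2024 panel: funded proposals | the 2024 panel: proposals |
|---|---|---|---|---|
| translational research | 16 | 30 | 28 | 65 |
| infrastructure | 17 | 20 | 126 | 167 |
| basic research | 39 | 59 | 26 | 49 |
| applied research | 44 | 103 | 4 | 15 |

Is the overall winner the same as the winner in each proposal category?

No

Translational research: Panel A 16/30 = 53.3%, the 2024 panel 28/65 = 43.1% → Panel A
Infrastructure: Panel A 17/20 = 85.0%, the 2024 panel 126/167 = 75.4% → Panel A
Basic research: Panel A 39/59 = 66.1%, the 2024 panel 26/49 = 53.1% → Panel A
Applied research: Panel A 44/103 = 42.7%, the 2024 panel 4/15 = 26.7% → Panel A
Overall: Panel A 116/212 = 54.7%, the 2024 panel 184/296 = 62.2% → the 2024 panel
Panel A wins each proposal group but the 2024 panel wins overall — the comparison reverses. Panel A's proposals skew toward applied research, which has a lower base rate.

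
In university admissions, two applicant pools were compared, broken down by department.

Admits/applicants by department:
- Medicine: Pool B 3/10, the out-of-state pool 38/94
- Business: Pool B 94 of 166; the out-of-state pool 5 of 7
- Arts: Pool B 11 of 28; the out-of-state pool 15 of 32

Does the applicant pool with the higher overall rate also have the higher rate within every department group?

No

Medicine: Pool B 3/10 = 30.0%, the out-of-state pool 38/94 = 40.4% → the out-of-state pool
Business: Pool B 94/166 = 56.6%, the out-of-state pool 5/7 = 71.4% → the out-of-state pool
Arts: Pool B 11/28 = 39.3%, the out-of-state pool 15/32 = 46.9% → the out-of-state pool
Overall: Pool B 108/204 = 52.9%, the out-of-state pool 58/133 = 43.6% → Pool B
The out-of-state pool wins each department group but Pool B wins overall — the comparison reverses. The out-of-state pool's applicants skew toward Medicine, which has a lower base rate.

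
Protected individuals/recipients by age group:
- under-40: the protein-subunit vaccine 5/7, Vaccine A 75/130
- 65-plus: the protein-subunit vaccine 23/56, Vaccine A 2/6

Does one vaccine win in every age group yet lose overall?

Under-40: the protein-subunit vaccine 5/7 = 71.4%, Vaccine A 75/130 = 57.7% → the protein-subunit vaccine
65-plus: the protein-subunit vaccine 23/56 = 41.1%, Vaccine A 2/6 = 33.3% → the protein-subunit vaccine
Overall: the protein-subunit vaccine 28/63 = 44.4%, Vaccine A 77/136 = 56.6% → Vaccine A
The protein-subunit vaccine wins each age group but Vaccine A wins overall — the comparison reverses. The protein-subunit vaccine's recipients skew toward 65-plus, which has a lower base rate.

Yes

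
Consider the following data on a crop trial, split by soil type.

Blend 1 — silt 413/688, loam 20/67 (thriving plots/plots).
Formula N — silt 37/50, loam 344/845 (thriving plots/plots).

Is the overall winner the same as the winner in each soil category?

No

Silt: Blend 1 413/688 = 60.0%, Formula N 37/50 = 74.0% → Formula N
Loam: Blend 1 20/67 = 29.9%, Formula N 344/845 = 40.7% → Formula N
Overall: Blend 1 433/755 = 57.4%, Formula N 381/895 = 42.6% → Blend 1
Formula N wins each soil group but Blend 1 wins overall — the comparison reverses. Formula N's plots skew toward loam, which has a lower base rate.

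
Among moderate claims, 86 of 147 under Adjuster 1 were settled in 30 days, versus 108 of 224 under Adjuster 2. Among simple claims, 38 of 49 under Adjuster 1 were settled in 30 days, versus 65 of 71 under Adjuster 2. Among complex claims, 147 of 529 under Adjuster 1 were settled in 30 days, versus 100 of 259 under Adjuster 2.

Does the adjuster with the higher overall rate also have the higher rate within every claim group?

Moderate: Adjuster 1 86/147 = 58.5%, Adjuster 2 108/224 = 48.2% → Adjuster 1
Simple: Adjuster 1 38/49 = 77.6%, Adjuster 2 65/71 = 91.5% → Adjuster 2
Complex: Adjuster 1 147/529 = 27.8%, Adjuster 2 100/259 = 38.6% → Adjuster 2
Overall: Adjuster 1 271/725 = 37.4%, Adjuster 2 273/554 = 49.3% → Adjuster 2
Neither sweeps: Adjuster 1 wins 1 of 3 groups, Adjuster 2 wins 2. Adjuster 2 wins overall but not every group — no Simpson reversal.

No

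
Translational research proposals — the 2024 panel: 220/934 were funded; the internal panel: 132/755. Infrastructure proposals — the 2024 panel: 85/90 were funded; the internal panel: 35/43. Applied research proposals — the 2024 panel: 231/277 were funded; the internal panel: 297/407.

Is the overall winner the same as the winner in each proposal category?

Translational research: the 2024 panel 220/934 = 23.6%, the internal panel 132/755 = 17.5% → the 2024 panel
Infrastructure: the 2024 panel 85/90 = 94.4%, the internal panel 35/43 = 81.4% → the 2024 panel
Applied research: the 2024 panel 231/277 = 83.4%, the internal panel 297/407 = 73.0% → the 2024 panel
Overall: the 2024 panel 536/1301 = 41.2%, the internal panel 464/1205 = 38.5% → the 2024 panel
The 2024 panel wins overall and in every proposal group — no reversal.

Yes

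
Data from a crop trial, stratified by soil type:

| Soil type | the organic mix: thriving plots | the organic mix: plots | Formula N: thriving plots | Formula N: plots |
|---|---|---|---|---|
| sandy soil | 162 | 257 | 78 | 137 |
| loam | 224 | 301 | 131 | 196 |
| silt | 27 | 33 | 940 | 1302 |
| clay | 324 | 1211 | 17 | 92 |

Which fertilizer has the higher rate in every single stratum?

Sandy soil: the organic mix 162/257 = 63.0%, Formula N 78/137 = 56.9% → the organic mix
Loam: the organic mix 224/301 = 74.4%, Formula N 131/196 = 66.8% → the organic mix
Silt: the organic mix 27/33 = 81.8%, Formula N 940/1302 = 72.2% → the organic mix
Clay: the organic mix 324/1211 = 26.8%, Formula N 17/92 = 18.5% → the organic mix
The organic mix has the higher rate in all 4 groups.

the organic mix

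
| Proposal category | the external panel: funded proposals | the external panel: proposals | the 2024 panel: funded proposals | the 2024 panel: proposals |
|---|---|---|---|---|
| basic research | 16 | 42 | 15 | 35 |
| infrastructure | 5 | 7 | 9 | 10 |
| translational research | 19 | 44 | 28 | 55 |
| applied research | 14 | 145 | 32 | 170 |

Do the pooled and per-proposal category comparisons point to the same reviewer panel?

Yes

Basic research: the external panel 16/42 = 38.1%, the 2024 panel 15/35 = 42.9% → the 2024 panel
Infrastructure: the external panel 5/7 = 71.4%, the 2024 panel 9/10 = 90.0% → the 2024 panel
Translational research: the external panel 19/44 = 43.2%, the 2024 panel 28/55 = 50.9% → the 2024 panel
Applied research: the external panel 14/145 = 9.7%, the 2024 panel 32/170 = 18.8% → the 2024 panel
Overall: the external panel 54/238 = 22.7%, the 2024 panel 84/270 = 31.1% → the 2024 panel
The 2024 panel wins overall and in every proposal group — no reversal.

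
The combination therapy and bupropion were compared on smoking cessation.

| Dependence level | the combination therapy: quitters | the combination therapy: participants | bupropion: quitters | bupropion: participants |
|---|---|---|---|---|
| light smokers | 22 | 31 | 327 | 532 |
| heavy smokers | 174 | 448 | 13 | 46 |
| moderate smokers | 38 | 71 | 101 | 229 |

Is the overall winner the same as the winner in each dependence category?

No

Light smokers: the combination therapy 22/31 = 71.0%, bupropion 327/532 = 61.5% → the combination therapy
Heavy smokers: the combination therapy 174/448 = 38.8%, bupropion 13/46 = 28.3% → the combination therapy
Moderate smokers: the combination therapy 38/71 = 53.5%, bupropion 101/229 = 44.1% → the combination therapy
Overall: the combination therapy 234/550 = 42.5%, bupropion 441/807 = 54.6% → bupropion
The combination therapy wins each dependence group but bupropion wins overall — the comparison reverses. The combination therapy's participants skew toward heavy smokers, which has a lower base rate.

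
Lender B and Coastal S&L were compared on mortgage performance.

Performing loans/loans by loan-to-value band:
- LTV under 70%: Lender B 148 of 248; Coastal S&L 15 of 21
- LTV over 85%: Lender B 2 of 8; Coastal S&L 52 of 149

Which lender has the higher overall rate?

Lender B

LTV under 70%: Lender B 148/248 = 59.7%, Coastal S&L 15/21 = 71.4% → Coastal S&L
LTV over 85%: Lender B 2/8 = 25.0%, Coastal S&L 52/149 = 34.9% → Coastal S&L
Overall: Lender B 150/256 = 58.6%, Coastal S&L 67/170 = 39.4% → Lender B
(Coastal S&L wins every loan-to-value group but Lender B wins overall — Coastal S&L's loans skew toward the low-rate LTV over 85% group.)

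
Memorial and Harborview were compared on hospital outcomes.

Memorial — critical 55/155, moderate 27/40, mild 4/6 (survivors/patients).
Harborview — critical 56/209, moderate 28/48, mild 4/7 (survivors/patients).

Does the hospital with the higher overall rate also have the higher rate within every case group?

Critical: Memorial 55/155 = 35.5%, Harborview 56/209 = 26.8% → Memorial
Moderate: Memorial 27/40 = 67.5%, Harborview 28/48 = 58.3% → Memorial
Mild: Memorial 4/6 = 66.7%, Harborview 4/7 = 57.1% → Memorial
Overall: Memorial 86/201 = 42.8%, Harborview 88/264 = 33.3% → Memorial
Memorial wins overall and in every case group — no reversal.

Yes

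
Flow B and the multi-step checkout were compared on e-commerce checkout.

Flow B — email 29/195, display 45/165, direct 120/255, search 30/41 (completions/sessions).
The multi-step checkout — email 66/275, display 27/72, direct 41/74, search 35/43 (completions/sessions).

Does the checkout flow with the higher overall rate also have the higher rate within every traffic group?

Yes

Email: Flow B 29/195 = 14.9%, the multi-step checkout 66/275 = 24.0% → the multi-step checkout
Display: Flow B 45/165 = 27.3%, the multi-step checkout 27/72 = 37.5% → the multi-step checkout
Direct: Flow B 120/255 = 47.1%, the multi-step checkout 41/74 = 55.4% → the multi-step checkout
Search: Flow B 30/41 = 73.2%, the multi-step checkout 35/43 = 81.4% → the multi-step checkout
Overall: Flow B 224/656 = 34.1%, the multi-step checkout 169/464 = 36.4% → the multi-step checkout
The multi-step checkout wins overall and in every traffic group — no reversal.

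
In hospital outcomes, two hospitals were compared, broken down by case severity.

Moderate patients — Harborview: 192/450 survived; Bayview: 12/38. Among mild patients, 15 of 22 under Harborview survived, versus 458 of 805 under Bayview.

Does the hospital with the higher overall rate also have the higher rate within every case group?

Moderate: Harborview 192/450 = 42.7%, Bayview 12/38 = 31.6% → Harborview
Mild: Harborview 15/22 = 68.2%, Bayview 458/805 = 56.9% → Harborview
Overall: Harborview 207/472 = 43.9%, Bayview 470/843 = 55.8% → Bayview
Harborview wins each case group but Bayview wins overall — the comparison reverses. Harborview's patients skew toward moderate, which has a lower base rate.

No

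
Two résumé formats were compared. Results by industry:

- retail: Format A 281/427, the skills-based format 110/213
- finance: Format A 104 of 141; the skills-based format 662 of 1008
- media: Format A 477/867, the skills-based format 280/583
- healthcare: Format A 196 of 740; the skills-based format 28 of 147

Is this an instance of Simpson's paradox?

Retail: Format A 281/427 = 65.8%, the skills-based format 110/213 = 51.6% → Format A
Finance: Format A 104/141 = 73.8%, the skills-based format 662/1008 = 65.7% → Format A
Media: Format A 477/867 = 55.0%, the skills-based format 280/583 = 48.0% → Format A
Healthcare: Format A 196/740 = 26.5%, the skills-based format 28/147 = 19.0% → Format A
Overall: Format A 1058/2175 = 48.6%, the skills-based format 1080/1951 = 55.4% → the skills-based format
Format A wins each industry group but the skills-based format wins overall — the comparison reverses. Format A's applications skew toward healthcare, which has a lower base rate.

Yes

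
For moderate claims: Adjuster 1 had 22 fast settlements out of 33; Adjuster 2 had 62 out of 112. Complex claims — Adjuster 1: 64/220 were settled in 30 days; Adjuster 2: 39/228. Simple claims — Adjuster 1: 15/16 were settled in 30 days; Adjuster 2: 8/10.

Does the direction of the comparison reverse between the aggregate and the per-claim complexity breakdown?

No

Moderate: Adjuster 1 22/33 = 66.7%, Adjuster 2 62/112 = 55.4% → Adjuster 1
Complex: Adjuster 1 64/220 = 29.1%, Adjuster 2 39/228 = 17.1% → Adjuster 1
Simple: Adjuster 1 15/16 = 93.8%, Adjuster 2 8/10 = 80.0% → Adjuster 1
Overall: Adjuster 1 101/269 = 37.5%, Adjuster 2 109/350 = 31.1% → Adjuster 1
Adjuster 1 wins overall and in every claim group — no reversal.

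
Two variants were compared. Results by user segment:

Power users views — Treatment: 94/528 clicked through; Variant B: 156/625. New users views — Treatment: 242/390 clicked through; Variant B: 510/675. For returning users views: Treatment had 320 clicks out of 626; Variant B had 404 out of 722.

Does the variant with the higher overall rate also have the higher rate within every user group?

Power users: Treatment 94/528 = 17.8%, Variant B 156/625 = 25.0% → Variant B
New users: Treatment 242/390 = 62.1%, Variant B 510/675 = 75.6% → Variant B
Returning users: Treatment 320/626 = 51.1%, Variant B 404/722 = 56.0% → Variant B
Overall: Treatment 656/1544 = 42.5%, Variant B 1070/2022 = 52.9% → Variant B
Variant B wins overall and in every user group — no reversal.

Yes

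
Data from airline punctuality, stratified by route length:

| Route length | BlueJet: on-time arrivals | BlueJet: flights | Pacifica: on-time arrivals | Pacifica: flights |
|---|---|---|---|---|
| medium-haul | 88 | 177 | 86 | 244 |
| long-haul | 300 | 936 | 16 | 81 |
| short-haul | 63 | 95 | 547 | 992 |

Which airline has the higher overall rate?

Pacifica

Medium-haul: BlueJet 88/177 = 49.7%, Pacifica 86/244 = 35.2% → BlueJet
Long-haul: BlueJet 300/936 = 32.1%, Pacifica 16/81 = 19.8% → BlueJet
Short-haul: BlueJet 63/95 = 66.3%, Pacifica 547/992 = 55.1% → BlueJet
Overall: BlueJet 451/1208 = 37.3%, Pacifica 649/1317 = 49.3% → Pacifica
(BlueJet wins every route group but Pacifica wins overall — BlueJet's flights skew toward the low-rate long-haul group.)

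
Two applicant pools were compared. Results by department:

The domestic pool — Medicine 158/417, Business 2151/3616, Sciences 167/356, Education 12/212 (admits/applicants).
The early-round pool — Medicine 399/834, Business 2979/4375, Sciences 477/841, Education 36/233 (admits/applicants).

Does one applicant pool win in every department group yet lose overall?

No

Medicine: the domestic pool 158/417 = 37.9%, the early-round pool 399/834 = 47.8% → the early-round pool
Business: the domestic pool 2151/3616 = 59.5%, the early-round pool 2979/4375 = 68.1% → the early-round pool
Sciences: the domestic pool 167/356 = 46.9%, the early-round pool 477/841 = 56.7% → the early-round pool
Education: the domestic pool 12/212 = 5.7%, the early-round pool 36/233 = 15.5% → the early-round pool
Overall: the domestic pool 2488/4601 = 54.1%, the early-round pool 3891/6283 = 61.9% → the early-round pool
The early-round pool wins overall and in every department group — no reversal.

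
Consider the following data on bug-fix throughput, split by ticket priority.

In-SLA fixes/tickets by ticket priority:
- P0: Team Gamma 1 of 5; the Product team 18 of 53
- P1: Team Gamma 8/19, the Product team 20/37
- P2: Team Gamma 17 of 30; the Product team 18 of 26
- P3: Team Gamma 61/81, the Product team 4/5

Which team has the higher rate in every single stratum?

the Product team

P0: Team Gamma 1/5 = 20.0%, the Product team 18/53 = 34.0% → the Product team
P1: Team Gamma 8/19 = 42.1%, the Product team 20/37 = 54.1% → the Product team
P2: Team Gamma 17/30 = 56.7%, the Product team 18/26 = 69.2% → the Product team
P3: Team Gamma 61/81 = 75.3%, the Product team 4/5 = 80.0% → the Product team
The Product team has the higher rate in all 4 groups.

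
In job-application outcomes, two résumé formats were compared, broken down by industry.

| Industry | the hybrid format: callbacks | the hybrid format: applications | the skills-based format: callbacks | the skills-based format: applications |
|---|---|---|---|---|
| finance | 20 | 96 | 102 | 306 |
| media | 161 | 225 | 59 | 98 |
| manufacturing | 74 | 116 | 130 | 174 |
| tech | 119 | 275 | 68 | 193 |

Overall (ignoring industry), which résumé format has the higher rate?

Finance: the hybrid format 20/96 = 20.8%, the skills-based format 102/306 = 33.3% → the skills-based format
Media: the hybrid format 161/225 = 71.6%, the skills-based format 59/98 = 60.2% → the hybrid format
Manufacturing: the hybrid format 74/116 = 63.8%, the skills-based format 130/174 = 74.7% → the skills-based format
Tech: the hybrid format 119/275 = 43.3%, the skills-based format 68/193 = 35.2% → the hybrid format
Overall: the hybrid format 374/712 = 52.5%, the skills-based format 359/771 = 46.6% → the hybrid format
(Neither sweeps every industry group, but the hybrid format has the higher pooled rate.)

the hybrid format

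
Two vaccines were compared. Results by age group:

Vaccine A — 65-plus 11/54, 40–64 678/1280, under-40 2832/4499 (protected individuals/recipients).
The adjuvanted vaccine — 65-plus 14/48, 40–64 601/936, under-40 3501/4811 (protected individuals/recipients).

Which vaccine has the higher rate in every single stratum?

65-plus: Vaccine A 11/54 = 20.4%, the adjuvanted vaccine 14/48 = 29.2% → the adjuvanted vaccine
40–64: Vaccine A 678/1280 = 53.0%, the adjuvanted vaccine 601/936 = 64.2% → the adjuvanted vaccine
Under-40: Vaccine A 2832/4499 = 62.9%, the adjuvanted vaccine 3501/4811 = 72.8% → the adjuvanted vaccine
The adjuvanted vaccine has the higher rate in all 3 groups.

the adjuvanted vaccine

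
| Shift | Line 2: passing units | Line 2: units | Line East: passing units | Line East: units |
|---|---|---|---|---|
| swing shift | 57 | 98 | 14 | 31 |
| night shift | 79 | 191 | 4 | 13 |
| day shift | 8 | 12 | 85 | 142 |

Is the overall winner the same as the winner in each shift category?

Swing shift: Line 2 57/98 = 58.2%, Line East 14/31 = 45.2% → Line 2
Night shift: Line 2 79/191 = 41.4%, Line East 4/13 = 30.8% → Line 2
Day shift: Line 2 8/12 = 66.7%, Line East 85/142 = 59.9% → Line 2
Overall: Line 2 144/301 = 47.8%, Line East 103/186 = 55.4% → Line East
Line 2 wins each shift group but Line East wins overall — the comparison reverses. Line 2's units skew toward night shift, which has a lower base rate.

No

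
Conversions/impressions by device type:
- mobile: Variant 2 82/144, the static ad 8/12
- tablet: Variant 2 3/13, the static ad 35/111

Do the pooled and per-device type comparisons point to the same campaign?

Mobile: Variant 2 82/144 = 56.9%, the static ad 8/12 = 66.7% → the static ad
Tablet: Variant 2 3/13 = 23.1%, the static ad 35/111 = 31.5% → the static ad
Overall: Variant 2 85/157 = 54.1%, the static ad 43/123 = 35.0% → Variant 2
The static ad wins each device group but Variant 2 wins overall — the comparison reverses. The static ad's impressions skew toward tablet, which has a lower base rate.

No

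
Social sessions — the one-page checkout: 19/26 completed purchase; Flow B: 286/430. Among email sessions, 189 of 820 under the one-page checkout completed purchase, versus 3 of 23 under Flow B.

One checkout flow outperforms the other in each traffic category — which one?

the one-page checkout

Social: the one-page checkout 19/26 = 73.1%, Flow B 286/430 = 66.5% → the one-page checkout
Email: the one-page checkout 189/820 = 23.0%, Flow B 3/23 = 13.0% → the one-page checkout
The one-page checkout has the higher rate in both groups.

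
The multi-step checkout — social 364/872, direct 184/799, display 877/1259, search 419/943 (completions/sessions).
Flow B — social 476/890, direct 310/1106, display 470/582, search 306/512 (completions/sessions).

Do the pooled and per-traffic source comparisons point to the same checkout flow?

Yes

Social: the multi-step checkout 364/872 = 41.7%, Flow B 476/890 = 53.5% → Flow B
Direct: the multi-step checkout 184/799 = 23.0%, Flow B 310/1106 = 28.0% → Flow B
Display: the multi-step checkout 877/1259 = 69.7%, Flow B 470/582 = 80.8% → Flow B
Search: the multi-step checkout 419/943 = 44.4%, Flow B 306/512 = 59.8% → Flow B
Overall: the multi-step checkout 1844/3873 = 47.6%, Flow B 1562/3090 = 50.6% → Flow B
Flow B wins overall and in every traffic group — no reversal.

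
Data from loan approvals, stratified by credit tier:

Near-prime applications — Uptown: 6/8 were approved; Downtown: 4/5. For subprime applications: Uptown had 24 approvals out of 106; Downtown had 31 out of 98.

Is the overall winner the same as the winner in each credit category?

Near-prime: Uptown 6/8 = 75.0%, Downtown 4/5 = 80.0% → Downtown
Subprime: Uptown 24/106 = 22.6%, Downtown 31/98 = 31.6% → Downtown
Overall: Uptown 30/114 = 26.3%, Downtown 35/103 = 34.0% → Downtown
Downtown wins overall and in every credit group — no reversal.

Yes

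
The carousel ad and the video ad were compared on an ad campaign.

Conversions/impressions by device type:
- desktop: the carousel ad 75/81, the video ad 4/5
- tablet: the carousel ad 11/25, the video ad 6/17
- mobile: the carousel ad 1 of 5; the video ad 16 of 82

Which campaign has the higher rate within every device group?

the carousel ad

Desktop: the carousel ad 75/81 = 92.6%, the video ad 4/5 = 80.0% → the carousel ad
Tablet: the carousel ad 11/25 = 44.0%, the video ad 6/17 = 35.3% → the carousel ad
Mobile: the carousel ad 1/5 = 20.0%, the video ad 16/82 = 19.5% → the carousel ad
The carousel ad has the higher rate in all 3 groups.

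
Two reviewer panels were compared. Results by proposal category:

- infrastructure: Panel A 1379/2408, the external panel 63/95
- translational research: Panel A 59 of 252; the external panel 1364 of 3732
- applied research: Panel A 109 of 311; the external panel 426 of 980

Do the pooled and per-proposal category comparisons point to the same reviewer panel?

Infrastructure: Panel A 1379/2408 = 57.3%, the external panel 63/95 = 66.3% → the external panel
Translational research: Panel A 59/252 = 23.4%, the external panel 1364/3732 = 36.5% → the external panel
Applied research: Panel A 109/311 = 35.0%, the external panel 426/980 = 43.5% → the external panel
Overall: Panel A 1547/2971 = 52.1%, the external panel 1853/4807 = 38.5% → Panel A
The external panel wins each proposal group but Panel A wins overall — the comparison reverses. The external panel's proposals skew toward translational research, which has a lower base rate.

No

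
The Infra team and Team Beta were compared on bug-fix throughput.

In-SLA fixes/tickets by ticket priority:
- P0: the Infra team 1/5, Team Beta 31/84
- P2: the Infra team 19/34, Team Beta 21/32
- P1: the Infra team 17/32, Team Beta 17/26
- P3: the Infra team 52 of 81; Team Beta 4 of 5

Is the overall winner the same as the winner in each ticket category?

No

P0: the Infra team 1/5 = 20.0%, Team Beta 31/84 = 36.9% → Team Beta
P2: the Infra team 19/34 = 55.9%, Team Beta 21/32 = 65.6% → Team Beta
P1: the Infra team 17/32 = 53.1%, Team Beta 17/26 = 65.4% → Team Beta
P3: the Infra team 52/81 = 64.2%, Team Beta 4/5 = 80.0% → Team Beta
Overall: the Infra team 89/152 = 58.6%, Team Beta 73/147 = 49.7% → the Infra team
Team Beta wins each ticket group but the Infra team wins overall — the comparison reverses. Team Beta's tickets skew toward P0, which has a lower base rate.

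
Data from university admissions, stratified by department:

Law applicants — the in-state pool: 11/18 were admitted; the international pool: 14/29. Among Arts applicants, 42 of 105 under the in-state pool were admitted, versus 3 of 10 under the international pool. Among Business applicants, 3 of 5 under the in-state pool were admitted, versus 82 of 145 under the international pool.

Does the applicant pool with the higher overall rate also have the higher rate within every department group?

Law: the in-state pool 11/18 = 61.1%, the international pool 14/29 = 48.3% → the in-state pool
Arts: the in-state pool 42/105 = 40.0%, the international pool 3/10 = 30.0% → the in-state pool
Business: the in-state pool 3/5 = 60.0%, the international pool 82/145 = 56.6% → the in-state pool
Overall: the in-state pool 56/128 = 43.8%, the international pool 99/184 = 53.8% → the international pool
The in-state pool wins each department group but the international pool wins overall — the comparison reverses. The in-state pool's applicants skew toward Arts, which has a lower base rate.

No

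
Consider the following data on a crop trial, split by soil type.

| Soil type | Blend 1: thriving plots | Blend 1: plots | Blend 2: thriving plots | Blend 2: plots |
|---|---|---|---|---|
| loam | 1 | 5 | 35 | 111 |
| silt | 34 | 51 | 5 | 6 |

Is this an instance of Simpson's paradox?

Loam: Blend 1 1/5 = 20.0%, Blend 2 35/111 = 31.5% → Blend 2
Silt: Blend 1 34/51 = 66.7%, Blend 2 5/6 = 83.3% → Blend 2
Overall: Blend 1 35/56 = 62.5%, Blend 2 40/117 = 34.2% → Blend 1
Blend 2 wins each soil group but Blend 1 wins overall — the comparison reverses. Blend 2's plots skew toward loam, which has a lower base rate.

Yes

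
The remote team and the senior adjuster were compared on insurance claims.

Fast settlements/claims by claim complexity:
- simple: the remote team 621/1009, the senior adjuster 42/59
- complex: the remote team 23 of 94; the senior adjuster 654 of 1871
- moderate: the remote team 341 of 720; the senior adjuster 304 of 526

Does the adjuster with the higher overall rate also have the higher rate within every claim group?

Simple: the remote team 621/1009 = 61.5%, the senior adjuster 42/59 = 71.2% → the senior adjuster
Complex: the remote team 23/94 = 24.5%, the senior adjuster 654/1871 = 35.0% → the senior adjuster
Moderate: the remote team 341/720 = 47.4%, the senior adjuster 304/526 = 57.8% → the senior adjuster
Overall: the remote team 985/1823 = 54.0%, the senior adjuster 1000/2456 = 40.7% → the remote team
The senior adjuster wins each claim group but the remote team wins overall — the comparison reverses. The senior adjuster's claims skew toward complex, which has a lower base rate.

No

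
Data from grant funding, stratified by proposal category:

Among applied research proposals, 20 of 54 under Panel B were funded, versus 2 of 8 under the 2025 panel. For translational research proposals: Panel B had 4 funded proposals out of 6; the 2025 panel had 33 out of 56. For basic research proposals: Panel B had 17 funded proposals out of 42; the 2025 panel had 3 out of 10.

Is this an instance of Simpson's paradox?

Applied research: Panel B 20/54 = 37.0%, the 2025 panel 2/8 = 25.0% → Panel B
Translational research: Panel B 4/6 = 66.7%, the 2025 panel 33/56 = 58.9% → Panel B
Basic research: Panel B 17/42 = 40.5%, the 2025 panel 3/10 = 30.0% → Panel B
Overall: Panel B 41/102 = 40.2%, the 2025 panel 38/74 = 51.4% → the 2025 panel
Panel B wins each proposal group but the 2025 panel wins overall — the comparison reverses. Panel B's proposals skew toward applied research, which has a lower base rate.

Yes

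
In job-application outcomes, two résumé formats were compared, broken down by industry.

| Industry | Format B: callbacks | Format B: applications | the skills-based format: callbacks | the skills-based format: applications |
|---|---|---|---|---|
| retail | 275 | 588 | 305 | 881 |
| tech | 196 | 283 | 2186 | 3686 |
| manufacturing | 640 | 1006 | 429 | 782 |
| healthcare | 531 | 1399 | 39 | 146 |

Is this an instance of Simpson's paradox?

Retail: Format B 275/588 = 46.8%, the skills-based format 305/881 = 34.6% → Format B
Tech: Format B 196/283 = 69.3%, the skills-based format 2186/3686 = 59.3% → Format B
Manufacturing: Format B 640/1006 = 63.6%, the skills-based format 429/782 = 54.9% → Format B
Healthcare: Format B 531/1399 = 38.0%, the skills-based format 39/146 = 26.7% → Format B
Overall: Format B 1642/3276 = 50.1%, the skills-based format 2959/5495 = 53.8% → the skills-based format
Format B wins each industry group but the skills-based format wins overall — the comparison reverses. Format B's applications skew toward healthcare, which has a lower base rate.

Yes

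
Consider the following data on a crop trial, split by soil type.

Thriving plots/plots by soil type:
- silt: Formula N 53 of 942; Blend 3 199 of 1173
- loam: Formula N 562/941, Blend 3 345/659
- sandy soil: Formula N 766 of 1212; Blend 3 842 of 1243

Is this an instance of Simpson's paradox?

No

Silt: Formula N 53/942 = 5.6%, Blend 3 199/1173 = 17.0% → Blend 3
Loam: Formula N 562/941 = 59.7%, Blend 3 345/659 = 52.4% → Formula N
Sandy soil: Formula N 766/1212 = 63.2%, Blend 3 842/1243 = 67.7% → Blend 3
Overall: Formula N 1381/3095 = 44.6%, Blend 3 1386/3075 = 45.1% → Blend 3
Neither sweeps: Formula N wins 1 of 3 groups, Blend 3 wins 2. Blend 3 wins overall but not every group — no Simpson reversal.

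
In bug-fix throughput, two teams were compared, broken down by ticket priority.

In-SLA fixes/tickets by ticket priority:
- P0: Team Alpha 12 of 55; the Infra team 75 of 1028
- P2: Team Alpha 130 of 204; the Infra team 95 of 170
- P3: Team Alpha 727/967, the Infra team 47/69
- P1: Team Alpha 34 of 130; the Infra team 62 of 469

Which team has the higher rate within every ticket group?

P0: Team Alpha 12/55 = 21.8%, the Infra team 75/1028 = 7.3% → Team Alpha
P2: Team Alpha 130/204 = 63.7%, the Infra team 95/170 = 55.9% → Team Alpha
P3: Team Alpha 727/967 = 75.2%, the Infra team 47/69 = 68.1% → Team Alpha
P1: Team Alpha 34/130 = 26.2%, the Infra team 62/469 = 13.2% → Team Alpha
Team Alpha has the higher rate in all 4 groups.

Team Alpha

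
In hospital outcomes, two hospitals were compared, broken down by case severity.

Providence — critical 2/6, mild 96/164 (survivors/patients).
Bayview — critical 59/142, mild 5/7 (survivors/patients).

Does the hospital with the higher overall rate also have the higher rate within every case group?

No

Critical: Providence 2/6 = 33.3%, Bayview 59/142 = 41.5% → Bayview
Mild: Providence 96/164 = 58.5%, Bayview 5/7 = 71.4% → Bayview
Overall: Providence 98/170 = 57.6%, Bayview 64/149 = 43.0% → Providence
Bayview wins each case group but Providence wins overall — the comparison reverses. Bayview's patients skew toward critical, which has a lower base rate.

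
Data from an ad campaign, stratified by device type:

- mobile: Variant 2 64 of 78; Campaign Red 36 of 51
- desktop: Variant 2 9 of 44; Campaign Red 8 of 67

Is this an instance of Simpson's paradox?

Mobile: Variant 2 64/78 = 82.1%, Campaign Red 36/51 = 70.6% → Variant 2
Desktop: Variant 2 9/44 = 20.5%, Campaign Red 8/67 = 11.9% → Variant 2
Overall: Variant 2 73/122 = 59.8%, Campaign Red 44/118 = 37.3% → Variant 2
Variant 2 wins overall and in every device group — no reversal.

No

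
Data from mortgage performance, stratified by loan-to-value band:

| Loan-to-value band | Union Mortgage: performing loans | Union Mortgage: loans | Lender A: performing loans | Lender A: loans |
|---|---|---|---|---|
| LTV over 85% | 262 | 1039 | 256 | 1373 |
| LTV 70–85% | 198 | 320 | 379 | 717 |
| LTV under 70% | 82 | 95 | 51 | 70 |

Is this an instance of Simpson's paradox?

LTV over 85%: Union Mortgage 262/1039 = 25.2%, Lender A 256/1373 = 18.6% → Union Mortgage
LTV 70–85%: Union Mortgage 198/320 = 61.9%, Lender A 379/717 = 52.9% → Union Mortgage
LTV under 70%: Union Mortgage 82/95 = 86.3%, Lender A 51/70 = 72.9% → Union Mortgage
Overall: Union Mortgage 542/1454 = 37.3%, Lender A 686/2160 = 31.8% → Union Mortgage
Union Mortgage wins overall and in every loan-to-value group — no reversal.

No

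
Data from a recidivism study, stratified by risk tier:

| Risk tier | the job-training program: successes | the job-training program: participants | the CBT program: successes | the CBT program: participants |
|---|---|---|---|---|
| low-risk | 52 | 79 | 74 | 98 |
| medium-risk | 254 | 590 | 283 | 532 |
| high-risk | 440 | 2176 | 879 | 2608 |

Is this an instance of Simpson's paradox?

No

Low-risk: the job-training program 52/79 = 65.8%, the CBT program 74/98 = 75.5% → the CBT program
Medium-risk: the job-training program 254/590 = 43.1%, the CBT program 283/532 = 53.2% → the CBT program
High-risk: the job-training program 440/2176 = 20.2%, the CBT program 879/2608 = 33.7% → the CBT program
Overall: the job-training program 746/2845 = 26.2%, the CBT program 1236/3238 = 38.2% → the CBT program
The CBT program wins overall and in every risk group — no reversal.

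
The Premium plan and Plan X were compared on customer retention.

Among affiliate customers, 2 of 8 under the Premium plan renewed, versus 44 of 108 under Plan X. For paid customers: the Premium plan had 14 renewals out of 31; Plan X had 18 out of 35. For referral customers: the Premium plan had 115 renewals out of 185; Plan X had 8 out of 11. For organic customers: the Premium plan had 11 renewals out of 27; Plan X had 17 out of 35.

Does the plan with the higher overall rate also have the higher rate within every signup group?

No

Affiliate: the Premium plan 2/8 = 25.0%, Plan X 44/108 = 40.7% → Plan X
Paid: the Premium plan 14/31 = 45.2%, Plan X 18/35 = 51.4% → Plan X
Referral: the Premium plan 115/185 = 62.2%, Plan X 8/11 = 72.7% → Plan X
Organic: the Premium plan 11/27 = 40.7%, Plan X 17/35 = 48.6% → Plan X
Overall: the Premium plan 142/251 = 56.6%, Plan X 87/189 = 46.0% → the Premium plan
Plan X wins each signup group but the Premium plan wins overall — the comparison reverses. Plan X's customers skew toward affiliate, which has a lower base rate.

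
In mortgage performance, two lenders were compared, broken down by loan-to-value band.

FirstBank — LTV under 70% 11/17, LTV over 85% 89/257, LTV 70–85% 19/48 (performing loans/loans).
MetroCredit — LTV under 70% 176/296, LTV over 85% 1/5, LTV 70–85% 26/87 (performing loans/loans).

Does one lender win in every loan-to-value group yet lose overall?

Yes

LTV under 70%: FirstBank 11/17 = 64.7%, MetroCredit 176/296 = 59.5% → FirstBank
LTV over 85%: FirstBank 89/257 = 34.6%, MetroCredit 1/5 = 20.0% → FirstBank
LTV 70–85%: FirstBank 19/48 = 39.6%, MetroCredit 26/87 = 29.9% → FirstBank
Overall: FirstBank 119/322 = 37.0%, MetroCredit 203/388 = 52.3% → MetroCredit
FirstBank wins each loan-to-value group but MetroCredit wins overall — the comparison reverses. FirstBank's loans skew toward LTV over 85%, which has a lower base rate.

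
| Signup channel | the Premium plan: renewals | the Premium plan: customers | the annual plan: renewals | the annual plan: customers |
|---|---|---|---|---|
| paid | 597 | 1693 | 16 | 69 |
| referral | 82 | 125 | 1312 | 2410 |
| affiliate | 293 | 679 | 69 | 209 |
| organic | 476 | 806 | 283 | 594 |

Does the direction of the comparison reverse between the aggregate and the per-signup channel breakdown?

Paid: the Premium plan 597/1693 = 35.3%, the annual plan 16/69 = 23.2% → the Premium plan
Referral: the Premium plan 82/125 = 65.6%, the annual plan 1312/2410 = 54.4% → the Premium plan
Affiliate: the Premium plan 293/679 = 43.2%, the annual plan 69/209 = 33.0% → the Premium plan
Organic: the Premium plan 476/806 = 59.1%, the annual plan 283/594 = 47.6% → the Premium plan
Overall: the Premium plan 1448/3303 = 43.8%, the annual plan 1680/3282 = 51.2% → the annual plan
The Premium plan wins each signup group but the annual plan wins overall — the comparison reverses. The Premium plan's customers skew toward paid, which has a lower base rate.

Yes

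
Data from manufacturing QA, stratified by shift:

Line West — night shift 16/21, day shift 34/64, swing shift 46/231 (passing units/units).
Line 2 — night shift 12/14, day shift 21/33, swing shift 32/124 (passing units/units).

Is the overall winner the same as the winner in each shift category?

Yes

Night shift: Line West 16/21 = 76.2%, Line 2 12/14 = 85.7% → Line 2
Day shift: Line West 34/64 = 53.1%, Line 2 21/33 = 63.6% → Line 2
Swing shift: Line West 46/231 = 19.9%, Line 2 32/124 = 25.8% → Line 2
Overall: Line West 96/316 = 30.4%, Line 2 65/171 = 38.0% → Line 2
Line 2 wins overall and in every shift group — no reversal.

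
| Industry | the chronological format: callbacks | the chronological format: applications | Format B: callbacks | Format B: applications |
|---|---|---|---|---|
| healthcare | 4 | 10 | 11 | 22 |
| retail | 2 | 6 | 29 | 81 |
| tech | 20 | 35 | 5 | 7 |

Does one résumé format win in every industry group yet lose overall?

Yes

Healthcare: the chronological format 4/10 = 40.0%, Format B 11/22 = 50.0% → Format B
Retail: the chronological format 2/6 = 33.3%, Format B 29/81 = 35.8% → Format B
Tech: the chronological format 20/35 = 57.1%, Format B 5/7 = 71.4% → Format B
Overall: the chronological format 26/51 = 51.0%, Format B 45/110 = 40.9% → the chronological format
Format B wins each industry group but the chronological format wins overall — the comparison reverses. Format B's applications skew toward retail, which has a lower base rate.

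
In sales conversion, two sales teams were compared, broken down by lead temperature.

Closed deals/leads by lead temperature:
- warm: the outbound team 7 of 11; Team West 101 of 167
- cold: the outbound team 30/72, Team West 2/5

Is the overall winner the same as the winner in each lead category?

Warm: the outbound team 7/11 = 63.6%, Team West 101/167 = 60.5% → the outbound team
Cold: the outbound team 30/72 = 41.7%, Team West 2/5 = 40.0% → the outbound team
Overall: the outbound team 37/83 = 44.6%, Team West 103/172 = 59.9% → Team West
The outbound team wins each lead group but Team West wins overall — the comparison reverses. The outbound team's leads skew toward cold, which has a lower base rate.

No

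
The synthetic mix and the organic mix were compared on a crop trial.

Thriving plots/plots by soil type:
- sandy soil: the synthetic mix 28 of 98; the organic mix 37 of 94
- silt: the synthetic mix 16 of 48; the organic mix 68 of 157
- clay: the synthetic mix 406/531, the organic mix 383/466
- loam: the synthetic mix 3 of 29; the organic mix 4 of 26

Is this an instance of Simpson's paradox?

Sandy soil: the synthetic mix 28/98 = 28.6%, the organic mix 37/94 = 39.4% → the organic mix
Silt: the synthetic mix 16/48 = 33.3%, the organic mix 68/157 = 43.3% → the organic mix
Clay: the synthetic mix 406/531 = 76.5%, the organic mix 383/466 = 82.2% → the organic mix
Loam: the synthetic mix 3/29 = 10.3%, the organic mix 4/26 = 15.4% → the organic mix
Overall: the synthetic mix 453/706 = 64.2%, the organic mix 492/743 = 66.2% → the organic mix
The organic mix wins overall and in every soil group — no reversal.

No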